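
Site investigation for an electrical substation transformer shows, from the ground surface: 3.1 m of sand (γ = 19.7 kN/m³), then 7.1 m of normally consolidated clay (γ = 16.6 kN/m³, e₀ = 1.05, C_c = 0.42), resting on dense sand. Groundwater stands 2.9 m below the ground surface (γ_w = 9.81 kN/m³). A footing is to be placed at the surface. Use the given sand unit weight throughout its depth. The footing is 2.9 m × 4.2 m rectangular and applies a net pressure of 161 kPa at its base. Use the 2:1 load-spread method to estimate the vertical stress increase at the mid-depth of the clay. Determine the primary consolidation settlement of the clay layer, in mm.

S_c ≈ 129 mm

Mid-depth of clay below the ground surface: z = 3.1 + 7.1/2 = 6.65 m.
Total vertical stress at mid-clay: σ_v = 19.7×3.1 + 16.6×3.55 = 120 kPa.
Pore pressure: u = 9.81×(6.65 − 2.9) = 36.788 kPa.
Initial effective stress: σ'_0 = σ_v − u = 120 − 36.788 = 83.212 kPa.
Stress increase at mid-clay by the 2:1 spreading method:
Δσ = qBL/((B+z)(L+z)) = 161×2.9×4.2/((2.9+6.65)(4.2+6.65)) = 18.925 kPa
Final effective stress: σ'_f = σ'_0 + Δσ = 83.212 + 18.925 = 102.14 kPa.
Normally consolidated clay, so the full stress increment lies on the virgin compression line:
S_c = C_c·H/(1+e₀)·log₁₀(σ'_f/σ'_0) = 0.42×7.1/(1+1.05)×log₁₀(102.14/83.212)
    = 1.4546 × 0.08901 = 0.1295 m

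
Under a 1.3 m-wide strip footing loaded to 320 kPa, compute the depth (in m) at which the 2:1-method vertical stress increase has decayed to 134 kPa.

z ≈ 1.8 m

2:1 spreading — at depth z the loaded area has grown by z in each plan dimension:
qB/(B+z) = Δσ_z ⇒ z = qB/Δσ_z − B = 320×1.3/134 − 1.3 = 1.804 m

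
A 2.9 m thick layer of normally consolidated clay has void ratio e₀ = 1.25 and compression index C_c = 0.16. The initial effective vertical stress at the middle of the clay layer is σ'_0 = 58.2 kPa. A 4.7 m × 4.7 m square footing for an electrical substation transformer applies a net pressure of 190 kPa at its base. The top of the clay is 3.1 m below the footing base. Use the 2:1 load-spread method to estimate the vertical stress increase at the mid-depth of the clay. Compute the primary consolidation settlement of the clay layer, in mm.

S_c ≈ 54.7 mm

Mid-depth of clay below the footing base: z = 3.1 + 2.9/2 = 4.55 m.
Stress increase at mid-clay by the 2:1 spreading method:
Δσ = qBL/((B+z)(L+z)) = 190×4.7×4.7/((4.7+4.55)(4.7+4.55)) = 49.053 kPa
Final effective stress: σ'_f = σ'_0 + Δσ = 58.2 + 49.053 = 107.25 kPa.
Normally consolidated clay, so the full stress increment lies on the virgin compression line:
S_c = C_c·H/(1+e₀)·log₁₀(σ'_f/σ'_0) = 0.16×2.9/(1+1.25)×log₁₀(107.25/58.2)
    = 0.20622 × 0.26547 = 0.05475 m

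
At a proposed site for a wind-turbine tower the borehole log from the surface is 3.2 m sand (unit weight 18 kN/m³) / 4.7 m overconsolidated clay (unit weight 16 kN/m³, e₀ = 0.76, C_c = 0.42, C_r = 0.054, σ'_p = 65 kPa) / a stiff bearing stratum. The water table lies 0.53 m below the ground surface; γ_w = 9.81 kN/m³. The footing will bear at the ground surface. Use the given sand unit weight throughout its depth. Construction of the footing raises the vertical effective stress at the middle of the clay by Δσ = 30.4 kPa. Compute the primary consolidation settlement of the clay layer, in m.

S_c ≈ 0.1 m

Mid-depth of clay below the ground surface: z = 3.2 + 4.7/2 = 5.55 m.
Total vertical stress at mid-clay: σ_v = 18×3.2 + 16×2.35 = 95.2 kPa.
Pore pressure: u = 9.81×(5.55 − 0.53) = 49.246 kPa.
Initial effective stress: σ'_0 = σ_v − u = 95.2 − 49.246 = 45.954 kPa.
Final effective stress: σ'_f = 45.954 + 30.4 = 76.354 kPa.
σ'_f = 76.354 > σ'_p = 65 kPa, so the stress path crosses the preconsolidation pressure — recompression up to σ'_p, then virgin compression beyond:
S_c = H/(1+e₀)·[C_r·log₁₀(σ'_p/σ'_0) + C_c·log₁₀(σ'_f/σ'_p)]
    = 4.7/1.76 × [0.054×log₁₀(65/45.954) + 0.42×log₁₀(76.354/65)]
    = 2.6705 × [0.0081319 + 0.029366] = 0.1001 m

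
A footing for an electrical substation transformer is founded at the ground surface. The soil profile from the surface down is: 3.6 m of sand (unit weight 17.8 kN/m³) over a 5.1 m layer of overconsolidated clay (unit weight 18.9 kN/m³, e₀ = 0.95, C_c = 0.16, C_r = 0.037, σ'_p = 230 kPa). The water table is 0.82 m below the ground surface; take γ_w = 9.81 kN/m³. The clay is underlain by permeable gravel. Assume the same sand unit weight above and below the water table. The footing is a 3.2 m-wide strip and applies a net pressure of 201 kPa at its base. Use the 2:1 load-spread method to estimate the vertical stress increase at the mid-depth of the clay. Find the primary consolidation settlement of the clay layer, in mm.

Mid-depth of clay below the ground surface: z = 3.6 + 5.1/2 = 6.15 m.
Total vertical stress at mid-clay: σ_v = 17.8×3.6 + 18.9×2.55 = 112.27 kPa.
Pore pressure: u = 9.81×(6.15 − 0.82) = 52.287 kPa.
Initial effective stress: σ'_0 = σ_v − u = 112.27 − 52.287 = 59.983 kPa.
Stress increase at mid-clay by the 2:1 spreading method:
Δσ = qB/(B+z) = 201×3.2/(3.2+6.15) = 68.791 kPa
Final effective stress: σ'_f = 59.983 + 68.791 = 128.77 kPa.
σ'_f = 128.77 ≤ σ'_p = 230 kPa, so the clay remains overconsolidated and only the recompression index applies:
S_c = C_r·H/(1+e₀)·log₁₀(σ'_f/σ'_0) = 0.037×5.1/1.95×log₁₀(128.77/59.983)
    = 0.09677 × 0.33179 = 0.03211 m

S_c ≈ 32.1 mm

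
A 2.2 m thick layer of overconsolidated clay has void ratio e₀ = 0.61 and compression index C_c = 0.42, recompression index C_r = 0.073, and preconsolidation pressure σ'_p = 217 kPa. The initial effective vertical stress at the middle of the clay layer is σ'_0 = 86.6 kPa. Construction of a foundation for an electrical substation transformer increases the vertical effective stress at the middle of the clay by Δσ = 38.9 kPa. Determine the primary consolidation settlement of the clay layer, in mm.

Final effective stress: σ'_f = 86.6 + 38.9 = 125.5 kPa.
σ'_f = 125.5 ≤ σ'_p = 217 kPa, so the clay remains overconsolidated and only the recompression index applies:
S_c = C_r·H/(1+e₀)·log₁₀(σ'_f/σ'_0) = 0.073×2.2/1.61×log₁₀(125.5/86.6)
    = 0.099754 × 0.16113 = 0.01607 m

S_c ≈ 16.1 mm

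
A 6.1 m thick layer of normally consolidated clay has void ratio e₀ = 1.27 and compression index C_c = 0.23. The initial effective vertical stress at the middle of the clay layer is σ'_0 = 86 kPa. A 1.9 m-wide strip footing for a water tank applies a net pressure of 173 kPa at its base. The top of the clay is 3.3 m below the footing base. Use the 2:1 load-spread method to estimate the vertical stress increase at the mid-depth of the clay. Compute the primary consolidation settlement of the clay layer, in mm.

S_c ≈ 102 mm

Mid-depth of clay below the footing base: z = 3.3 + 6.1/2 = 6.35 m.
Stress increase at mid-clay by the 2:1 spreading method:
Δσ = qB/(B+z) = 173×1.9/(1.9+6.35) = 39.842 kPa
Final effective stress: σ'_f = σ'_0 + Δσ = 86 + 39.842 = 125.84 kPa.
Normally consolidated clay, so the full stress increment lies on the virgin compression line:
S_c = C_c·H/(1+e₀)·log₁₀(σ'_f/σ'_0) = 0.23×6.1/(1+1.27)×log₁₀(125.84/86)
    = 0.61806 × 0.16532 = 0.1022 m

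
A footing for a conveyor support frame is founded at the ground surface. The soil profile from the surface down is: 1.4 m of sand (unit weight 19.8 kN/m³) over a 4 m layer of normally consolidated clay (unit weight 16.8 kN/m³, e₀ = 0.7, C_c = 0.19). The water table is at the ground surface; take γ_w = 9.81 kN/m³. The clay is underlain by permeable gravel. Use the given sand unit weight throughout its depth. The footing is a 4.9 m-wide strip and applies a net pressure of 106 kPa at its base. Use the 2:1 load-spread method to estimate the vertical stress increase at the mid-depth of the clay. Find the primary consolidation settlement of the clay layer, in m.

S_c ≈ 0.228 m

Mid-depth of clay below the ground surface: z = 1.4 + 4/2 = 3.4 m.
Total vertical stress at mid-clay: σ_v = 19.8×1.4 + 16.8×2 = 61.32 kPa.
Pore pressure: u = 9.81×(3.4 − 0) = 33.354 kPa.
Initial effective stress: σ'_0 = σ_v − u = 61.32 − 33.354 = 27.966 kPa.
Stress increase at mid-clay by the 2:1 spreading method:
Δσ = qB/(B+z) = 106×4.9/(4.9+3.4) = 62.578 kPa
Final effective stress: σ'_f = σ'_0 + Δσ = 27.966 + 62.578 = 90.544 kPa.
Normally consolidated clay, so the full stress increment lies on the virgin compression line:
S_c = C_c·H/(1+e₀)·log₁₀(σ'_f/σ'_0) = 0.19×4/(1+0.7)×log₁₀(90.544/27.966)
    = 0.44706 × 0.51023 = 0.2281 m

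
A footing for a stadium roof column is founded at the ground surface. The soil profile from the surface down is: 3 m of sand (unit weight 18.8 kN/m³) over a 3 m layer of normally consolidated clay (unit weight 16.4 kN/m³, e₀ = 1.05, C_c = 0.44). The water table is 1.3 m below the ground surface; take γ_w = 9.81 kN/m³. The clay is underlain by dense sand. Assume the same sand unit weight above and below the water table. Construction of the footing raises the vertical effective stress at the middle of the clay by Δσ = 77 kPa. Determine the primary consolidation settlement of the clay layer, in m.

S_c ≈ 0.262 m

Mid-depth of clay below the ground surface: z = 3 + 3/2 = 4.5 m.
Total vertical stress at mid-clay: σ_v = 18.8×3 + 16.4×1.5 = 81 kPa.
Pore pressure: u = 9.81×(4.5 − 1.3) = 31.392 kPa.
Initial effective stress: σ'_0 = σ_v − u = 81 − 31.392 = 49.608 kPa.
Final effective stress: σ'_f = σ'_0 + Δσ = 49.608 + 77 = 126.61 kPa.
Normally consolidated clay, so the full stress increment lies on the virgin compression line:
S_c = C_c·H/(1+e₀)·log₁₀(σ'_f/σ'_0) = 0.44×3/(1+1.05)×log₁₀(126.61/49.608)
    = 0.6439 × 0.40692 = 0.262 m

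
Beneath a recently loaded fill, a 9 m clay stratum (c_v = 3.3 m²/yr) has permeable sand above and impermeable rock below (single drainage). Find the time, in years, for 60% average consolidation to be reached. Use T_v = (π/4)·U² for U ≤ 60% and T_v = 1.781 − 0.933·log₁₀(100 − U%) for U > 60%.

t ≈ 6.94 years

Drainage path length: H_d = H = 9 m (single drainage).
U ≤ 60%: T_v = (π/4)·U² = (π/4)×0.6² = 0.28274.
t = T_v·H_d²/c_v = 0.28274×9²/3.3 = 6.94 years.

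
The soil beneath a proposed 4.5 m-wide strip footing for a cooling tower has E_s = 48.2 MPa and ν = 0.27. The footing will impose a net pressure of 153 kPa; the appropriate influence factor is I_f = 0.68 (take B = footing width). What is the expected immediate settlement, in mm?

S_e ≈ 9.01 mm

Immediate (elastic) settlement: S_e = q·B·(1−ν²)/E_s · I_f.
E_s = 48.2 MPa = 48200 kPa.
S_e = 153 × 4.5 × (1 − 0.27²) / 48200 × 0.68
    = 153 × 4.5 × 0.9271 / 48200 × 0.68
    = 0.009005 m = 9.005 mm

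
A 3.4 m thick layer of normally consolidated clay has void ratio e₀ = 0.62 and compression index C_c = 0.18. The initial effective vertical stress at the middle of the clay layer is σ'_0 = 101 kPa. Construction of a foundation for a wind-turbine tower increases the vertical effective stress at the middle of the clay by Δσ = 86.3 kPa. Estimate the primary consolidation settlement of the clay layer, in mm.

Final effective stress: σ'_f = σ'_0 + Δσ = 101 + 86.3 = 187.3 kPa.
Normally consolidated clay, so the full stress increment lies on the virgin compression line:
S_c = C_c·H/(1+e₀)·log₁₀(σ'_f/σ'_0) = 0.18×3.4/(1+0.62)×log₁₀(187.3/101)
    = 0.37778 × 0.26822 = 0.1013 m

S_c ≈ 101 mm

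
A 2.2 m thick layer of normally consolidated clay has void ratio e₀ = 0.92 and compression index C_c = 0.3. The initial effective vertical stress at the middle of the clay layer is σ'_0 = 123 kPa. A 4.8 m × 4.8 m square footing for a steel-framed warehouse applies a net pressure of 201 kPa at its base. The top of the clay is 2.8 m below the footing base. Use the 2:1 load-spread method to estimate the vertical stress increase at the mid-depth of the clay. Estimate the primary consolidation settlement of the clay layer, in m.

Mid-depth of clay below the footing base: z = 2.8 + 2.2/2 = 3.9 m.
Stress increase at mid-clay by the 2:1 spreading method:
Δσ = qBL/((B+z)(L+z)) = 201×4.8×4.8/((4.8+3.9)(4.8+3.9)) = 61.184 kPa
Final effective stress: σ'_f = σ'_0 + Δσ = 123 + 61.184 = 184.18 kPa.
Normally consolidated clay, so the full stress increment lies on the virgin compression line:
S_c = C_c·H/(1+e₀)·log₁₀(σ'_f/σ'_0) = 0.3×2.2/(1+0.92)×log₁₀(184.18/123)
    = 0.34375 × 0.17534 = 0.06027 m

S_c ≈ 0.0603 m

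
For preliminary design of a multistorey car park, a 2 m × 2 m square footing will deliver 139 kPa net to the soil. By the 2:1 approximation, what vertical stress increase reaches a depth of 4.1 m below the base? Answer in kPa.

By the 2:1 method the load spreads at 1 horizontal : 2 vertical, so at depth z the loaded area has grown by z in each plan dimension:
Δσ = qBL/((B+z)(L+z)) = 139×2×2/((2+4.1)(2+4.1)) = 14.942 kPa

Δσ_z ≈ 14.9 kPa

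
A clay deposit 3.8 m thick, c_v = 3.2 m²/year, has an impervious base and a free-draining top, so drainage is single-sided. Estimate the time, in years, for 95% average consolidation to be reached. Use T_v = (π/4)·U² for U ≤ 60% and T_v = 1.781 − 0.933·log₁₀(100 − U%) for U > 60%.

t ≈ 5.09 years

Drainage path length: H_d = H = 3.8 m (single drainage).
U > 60%: T_v = 1.781 − 0.933·log₁₀(100 − 95) = 1.1289.
t = T_v·H_d²/c_v = 1.1289×3.8²/3.2 = 5.094 years.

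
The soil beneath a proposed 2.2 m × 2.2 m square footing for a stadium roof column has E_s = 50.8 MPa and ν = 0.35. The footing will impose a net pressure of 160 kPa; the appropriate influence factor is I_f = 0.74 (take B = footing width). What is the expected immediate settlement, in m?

Immediate (elastic) settlement: S_e = q·B·(1−ν²)/E_s · I_f.
E_s = 50.8 MPa = 50800 kPa.
S_e = 160 × 2.2 × (1 − 0.35²) / 50800 × 0.74
    = 160 × 2.2 × 0.8775 / 50800 × 0.74
    = 0.004499 m

S_e ≈ 0.0045 m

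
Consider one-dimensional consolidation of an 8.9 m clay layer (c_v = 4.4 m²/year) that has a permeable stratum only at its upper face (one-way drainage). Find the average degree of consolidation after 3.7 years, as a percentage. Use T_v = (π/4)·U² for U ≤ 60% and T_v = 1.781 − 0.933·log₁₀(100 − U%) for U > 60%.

Drainage path length: H_d = H = 8.9 m (single drainage).
T_v = c_v·t/H_d² = 4.4×3.7/8.9² = 0.20553.
T_v = 0.20553 corresponds to the U ≤ 60% branch:
U = √(4T_v/π) = 0.5116

U ≈ 51.2 %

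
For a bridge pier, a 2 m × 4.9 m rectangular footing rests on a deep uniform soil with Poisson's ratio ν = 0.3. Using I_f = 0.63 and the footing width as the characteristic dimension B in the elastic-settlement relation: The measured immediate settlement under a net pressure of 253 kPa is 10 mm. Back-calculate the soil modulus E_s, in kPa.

S_e = q·B·(1−ν²)/E_s · I_f  ⇒  E_s = q·B·(1−ν²)·I_f / S_e.
E_s = 253 × 2 × 0.91 × 0.63 / 0.01 = 29010 kPa

E_s ≈ 29000 kPa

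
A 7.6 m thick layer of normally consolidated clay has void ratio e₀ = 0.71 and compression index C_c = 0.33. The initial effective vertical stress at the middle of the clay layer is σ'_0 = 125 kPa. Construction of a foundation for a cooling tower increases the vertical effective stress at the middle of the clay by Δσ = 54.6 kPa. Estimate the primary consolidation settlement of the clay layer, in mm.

Final effective stress: σ'_f = σ'_0 + Δσ = 125 + 54.6 = 179.6 kPa.
Normally consolidated clay, so the full stress increment lies on the virgin compression line:
S_c = C_c·H/(1+e₀)·log₁₀(σ'_f/σ'_0) = 0.33×7.6/(1+0.71)×log₁₀(179.6/125)
    = 1.4667 × 0.1574 = 0.2309 m

S_c ≈ 231 mm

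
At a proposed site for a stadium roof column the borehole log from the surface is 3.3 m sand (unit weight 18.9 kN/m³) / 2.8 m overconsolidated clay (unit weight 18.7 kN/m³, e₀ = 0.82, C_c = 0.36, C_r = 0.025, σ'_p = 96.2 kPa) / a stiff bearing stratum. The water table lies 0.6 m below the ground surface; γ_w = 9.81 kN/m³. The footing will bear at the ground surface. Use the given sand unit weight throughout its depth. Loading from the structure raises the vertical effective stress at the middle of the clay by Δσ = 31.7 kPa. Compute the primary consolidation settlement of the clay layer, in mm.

S_c ≈ 8.42 mm

Mid-depth of clay below the ground surface: z = 3.3 + 2.8/2 = 4.7 m.
Total vertical stress at mid-clay: σ_v = 18.9×3.3 + 18.7×1.4 = 88.55 kPa.
Pore pressure: u = 9.81×(4.7 − 0.6) = 40.221 kPa.
Initial effective stress: σ'_0 = σ_v − u = 88.55 − 40.221 = 48.329 kPa.
Final effective stress: σ'_f = 48.329 + 31.7 = 80.029 kPa.
σ'_f = 80.029 ≤ σ'_p = 96.2 kPa, so the clay remains overconsolidated and only the recompression index applies:
S_c = C_r·H/(1+e₀)·log₁₀(σ'_f/σ'_0) = 0.025×2.8/1.82×log₁₀(80.029/48.329)
    = 0.038463 × 0.21904 = 0.008425 m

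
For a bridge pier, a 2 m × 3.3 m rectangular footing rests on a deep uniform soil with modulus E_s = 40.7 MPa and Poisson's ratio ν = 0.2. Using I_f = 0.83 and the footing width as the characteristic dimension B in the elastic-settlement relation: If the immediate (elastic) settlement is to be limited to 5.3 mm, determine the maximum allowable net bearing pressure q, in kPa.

E_s = 40.7 MPa = 40700 kPa.
S_e = q·B·(1−ν²)/E_s · I_f  ⇒  q = S_e·E_s / (B·(1−ν²)·I_f).
q = 0.0053 × 40700 / (2 × 0.96 × 0.83) = 135.4 kPa

q ≈ 135 kPa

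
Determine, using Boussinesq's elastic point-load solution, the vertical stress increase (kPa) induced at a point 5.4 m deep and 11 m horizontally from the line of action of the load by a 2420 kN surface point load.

Boussinesq vertical stress below a point load on an elastic half-space:
Δσ_z = 3P/(2πz²) · [1 + (r/z)²]^(−5/2)
r/z = 11/5.4 = 2.037; [1+(r/z)²]^(−5/2) = 0.016618.
Δσ_z = 3×2420/(2π×5.4²) × 0.016618 = 39.625 × 0.016618 = 0.6585 kPa

Δσ_z ≈ 0.658 kPa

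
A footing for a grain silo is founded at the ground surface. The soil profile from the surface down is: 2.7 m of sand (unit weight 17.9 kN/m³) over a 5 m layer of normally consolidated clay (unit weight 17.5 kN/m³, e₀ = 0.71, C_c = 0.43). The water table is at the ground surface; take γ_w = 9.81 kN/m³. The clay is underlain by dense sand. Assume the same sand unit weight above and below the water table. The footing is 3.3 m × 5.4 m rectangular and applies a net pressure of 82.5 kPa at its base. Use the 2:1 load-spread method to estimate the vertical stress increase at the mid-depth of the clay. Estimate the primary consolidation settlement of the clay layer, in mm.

S_c ≈ 183 mm

Mid-depth of clay below the ground surface: z = 2.7 + 5/2 = 5.2 m.
Total vertical stress at mid-clay: σ_v = 17.9×2.7 + 17.5×2.5 = 92.08 kPa.
Pore pressure: u = 9.81×(5.2 − 0) = 51.012 kPa.
Initial effective stress: σ'_0 = σ_v − u = 92.08 − 51.012 = 41.068 kPa.
Stress increase at mid-clay by the 2:1 spreading method:
Δσ = qBL/((B+z)(L+z)) = 82.5×3.3×5.4/((3.3+5.2)(5.4+5.2)) = 16.317 kPa
Final effective stress: σ'_f = σ'_0 + Δσ = 41.068 + 16.317 = 57.385 kPa.
Normally consolidated clay, so the full stress increment lies on the virgin compression line:
S_c = C_c·H/(1+e₀)·log₁₀(σ'_f/σ'_0) = 0.43×5/(1+0.71)×log₁₀(57.385/41.068)
    = 1.2573 × 0.14529 = 0.1827 m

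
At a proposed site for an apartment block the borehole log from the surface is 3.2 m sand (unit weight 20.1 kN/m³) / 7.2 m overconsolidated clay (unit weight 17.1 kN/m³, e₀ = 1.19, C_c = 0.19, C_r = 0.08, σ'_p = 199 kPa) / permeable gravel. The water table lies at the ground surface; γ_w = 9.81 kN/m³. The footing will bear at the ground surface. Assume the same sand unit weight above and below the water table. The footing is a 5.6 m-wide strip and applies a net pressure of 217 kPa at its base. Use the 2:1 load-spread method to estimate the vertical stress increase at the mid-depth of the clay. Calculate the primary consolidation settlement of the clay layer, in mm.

S_c ≈ 112 mm

Mid-depth of clay below the ground surface: z = 3.2 + 7.2/2 = 6.8 m.
Total vertical stress at mid-clay: σ_v = 20.1×3.2 + 17.1×3.6 = 125.88 kPa.
Pore pressure: u = 9.81×(6.8 − 0) = 66.708 kPa.
Initial effective stress: σ'_0 = σ_v − u = 125.88 − 66.708 = 59.172 kPa.
Stress increase at mid-clay by the 2:1 spreading method:
Δσ = qB/(B+z) = 217×5.6/(5.6+6.8) = 98 kPa
Final effective stress: σ'_f = 59.172 + 98 = 157.17 kPa.
σ'_f = 157.17 ≤ σ'_p = 199 kPa, so the clay remains overconsolidated and only the recompression index applies:
S_c = C_r·H/(1+e₀)·log₁₀(σ'_f/σ'_0) = 0.08×7.2/2.19×log₁₀(157.17/59.172)
    = 0.26302 × 0.42425 = 0.1116 m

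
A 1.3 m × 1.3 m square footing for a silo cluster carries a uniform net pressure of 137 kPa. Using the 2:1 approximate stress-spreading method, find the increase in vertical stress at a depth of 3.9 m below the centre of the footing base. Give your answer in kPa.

By the 2:1 method the load spreads at 1 horizontal : 2 vertical, so at depth z the loaded area has grown by z in each plan dimension:
Δσ = qBL/((B+z)(L+z)) = 137×1.3×1.3/((1.3+3.9)(1.3+3.9)) = 8.5625 kPa

Δσ_z ≈ 8.56 kPa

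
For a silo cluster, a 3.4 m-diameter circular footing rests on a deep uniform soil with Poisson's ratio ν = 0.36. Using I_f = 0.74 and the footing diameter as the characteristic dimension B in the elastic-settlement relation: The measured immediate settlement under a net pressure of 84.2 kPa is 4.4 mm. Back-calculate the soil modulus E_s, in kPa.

E_s ≈ 41900 kPa

S_e = q·B·(1−ν²)/E_s · I_f  ⇒  E_s = q·B·(1−ν²)·I_f / S_e.
E_s = 84.2 × 3.4 × 0.8704 × 0.74 / 0.0044 = 41910 kPa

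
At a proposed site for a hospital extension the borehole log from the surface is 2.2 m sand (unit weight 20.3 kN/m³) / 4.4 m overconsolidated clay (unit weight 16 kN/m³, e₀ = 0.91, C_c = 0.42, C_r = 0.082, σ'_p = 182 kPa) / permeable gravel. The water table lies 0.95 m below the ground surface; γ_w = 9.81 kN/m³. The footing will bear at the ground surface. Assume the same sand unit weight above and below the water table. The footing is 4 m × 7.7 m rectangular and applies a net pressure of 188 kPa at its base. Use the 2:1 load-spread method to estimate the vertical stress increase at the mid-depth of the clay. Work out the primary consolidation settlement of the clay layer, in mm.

S_c ≈ 66.1 mm

Mid-depth of clay below the ground surface: z = 2.2 + 4.4/2 = 4.4 m.
Total vertical stress at mid-clay: σ_v = 20.3×2.2 + 16×2.2 = 79.86 kPa.
Pore pressure: u = 9.81×(4.4 − 0.95) = 33.845 kPa.
Initial effective stress: σ'_0 = σ_v − u = 79.86 − 33.845 = 46.015 kPa.
Stress increase at mid-clay by the 2:1 spreading method:
Δσ = qBL/((B+z)(L+z)) = 188×4×7.7/((4+4.4)(7.7+4.4)) = 56.97 kPa
Final effective stress: σ'_f = 46.015 + 56.97 = 102.98 kPa.
σ'_f = 102.98 ≤ σ'_p = 182 kPa, so the clay remains overconsolidated and only the recompression index applies:
S_c = C_r·H/(1+e₀)·log₁₀(σ'_f/σ'_0) = 0.082×4.4/1.91×log₁₀(102.98/46.015)
    = 0.1889 × 0.34985 = 0.06609 m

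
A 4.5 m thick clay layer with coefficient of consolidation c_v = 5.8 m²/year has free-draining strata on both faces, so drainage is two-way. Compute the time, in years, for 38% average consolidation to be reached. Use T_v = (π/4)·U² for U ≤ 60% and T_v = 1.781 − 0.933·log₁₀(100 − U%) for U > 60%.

t ≈ 0.099 years

Drainage path length: H_d = H/2 = 2.25 m (double drainage).
U ≤ 60%: T_v = (π/4)·U² = (π/4)×0.38² = 0.11341.
t = T_v·H_d²/c_v = 0.11341×2.25²/5.8 = 0.09899 years.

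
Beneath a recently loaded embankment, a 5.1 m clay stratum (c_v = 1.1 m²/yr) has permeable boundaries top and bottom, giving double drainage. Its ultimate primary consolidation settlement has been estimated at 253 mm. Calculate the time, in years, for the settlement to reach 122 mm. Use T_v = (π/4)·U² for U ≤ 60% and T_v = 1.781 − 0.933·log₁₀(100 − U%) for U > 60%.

Drainage path length: H_d = H/2 = 2.55 m (double drainage).
U = S(t)/S_ult = 122/253 = 0.4822.
U ≤ 60%: T_v = (π/4)·U² = (π/4)×0.48221² = 0.18263.
t = T_v·H_d²/c_v = 0.18263×2.55²/1.1 = 1.08 years.

t ≈ 1.08 years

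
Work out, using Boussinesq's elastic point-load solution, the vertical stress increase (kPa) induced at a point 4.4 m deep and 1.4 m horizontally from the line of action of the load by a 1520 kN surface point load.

Δσ_z ≈ 29.5 kPa

Boussinesq vertical stress below a point load on an elastic half-space:
Δσ_z = 3P/(2πz²) · [1 + (r/z)²]^(−5/2)
r/z = 1.4/4.4 = 0.31818; [1+(r/z)²]^(−5/2) = 0.78577.
Δσ_z = 3×1520/(2π×4.4²) × 0.78577 = 37.487 × 0.78577 = 29.46 kPa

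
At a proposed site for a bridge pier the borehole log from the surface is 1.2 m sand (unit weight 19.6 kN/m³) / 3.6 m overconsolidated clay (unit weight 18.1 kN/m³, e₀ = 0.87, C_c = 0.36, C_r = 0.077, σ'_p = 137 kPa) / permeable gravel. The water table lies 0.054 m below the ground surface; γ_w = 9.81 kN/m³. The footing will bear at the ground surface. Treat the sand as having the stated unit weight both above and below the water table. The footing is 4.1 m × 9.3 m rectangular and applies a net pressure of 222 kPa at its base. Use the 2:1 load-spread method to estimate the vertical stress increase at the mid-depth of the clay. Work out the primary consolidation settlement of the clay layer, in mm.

Mid-depth of clay below the ground surface: z = 1.2 + 3.6/2 = 3 m.
Total vertical stress at mid-clay: σ_v = 19.6×1.2 + 18.1×1.8 = 56.1 kPa.
Pore pressure: u = 9.81×(3 − 0.054) = 28.9 kPa.
Initial effective stress: σ'_0 = σ_v − u = 56.1 − 28.9 = 27.2 kPa.
Stress increase at mid-clay by the 2:1 spreading method:
Δσ = qBL/((B+z)(L+z)) = 222×4.1×9.3/((4.1+3)(9.3+3)) = 96.93 kPa
Final effective stress: σ'_f = 27.2 + 96.93 = 124.13 kPa.
σ'_f = 124.13 ≤ σ'_p = 137 kPa, so the clay remains overconsolidated and only the recompression index applies:
S_c = C_r·H/(1+e₀)·log₁₀(σ'_f/σ'_0) = 0.077×3.6/1.87×log₁₀(124.13/27.2)
    = 0.14823 × 0.65931 = 0.09773 m

S_c ≈ 97.7 mm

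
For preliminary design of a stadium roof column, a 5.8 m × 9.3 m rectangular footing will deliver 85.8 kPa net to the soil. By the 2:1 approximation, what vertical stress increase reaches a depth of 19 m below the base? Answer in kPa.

By the 2:1 method the load spreads at 1 horizontal : 2 vertical, so at depth z the loaded area has grown by z in each plan dimension:
Δσ = qBL/((B+z)(L+z)) = 85.8×5.8×9.3/((5.8+19)(9.3+19)) = 6.5942 kPa

Δσ_z ≈ 6.59 kPa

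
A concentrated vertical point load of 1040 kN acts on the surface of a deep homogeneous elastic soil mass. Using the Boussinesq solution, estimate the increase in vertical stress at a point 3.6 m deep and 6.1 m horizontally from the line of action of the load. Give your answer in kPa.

Δσ_z ≈ 1.3 kPa

Boussinesq vertical stress below a point load on an elastic half-space:
Δσ_z = 3P/(2πz²) · [1 + (r/z)²]^(−5/2)
r/z = 6.1/3.6 = 1.6944; [1+(r/z)²]^(−5/2) = 0.033916.
Δσ_z = 3×1040/(2π×3.6²) × 0.033916 = 38.315 × 0.033916 = 1.299 kPa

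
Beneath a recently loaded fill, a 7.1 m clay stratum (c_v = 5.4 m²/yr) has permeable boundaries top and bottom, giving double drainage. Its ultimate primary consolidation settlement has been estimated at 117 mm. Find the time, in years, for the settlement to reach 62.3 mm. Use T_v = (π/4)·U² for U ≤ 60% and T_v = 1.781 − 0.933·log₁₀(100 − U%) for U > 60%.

t ≈ 0.52 years

Drainage path length: H_d = H/2 = 3.55 m (double drainage).
U = S(t)/S_ult = 62.3/117 = 0.5325.
U ≤ 60%: T_v = (π/4)·U² = (π/4)×0.53248² = 0.22269.
t = T_v·H_d²/c_v = 0.22269×3.55²/5.4 = 0.5197 years.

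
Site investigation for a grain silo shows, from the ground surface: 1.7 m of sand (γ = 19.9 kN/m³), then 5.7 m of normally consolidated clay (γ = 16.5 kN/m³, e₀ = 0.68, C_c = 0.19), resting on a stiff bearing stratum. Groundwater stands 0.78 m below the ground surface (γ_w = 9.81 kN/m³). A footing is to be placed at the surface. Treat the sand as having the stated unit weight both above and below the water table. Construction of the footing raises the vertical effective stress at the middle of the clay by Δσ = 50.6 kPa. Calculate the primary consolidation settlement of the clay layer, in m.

Mid-depth of clay below the ground surface: z = 1.7 + 5.7/2 = 4.55 m.
Total vertical stress at mid-clay: σ_v = 19.9×1.7 + 16.5×2.85 = 80.855 kPa.
Pore pressure: u = 9.81×(4.55 − 0.78) = 36.984 kPa.
Initial effective stress: σ'_0 = σ_v − u = 80.855 − 36.984 = 43.871 kPa.
Final effective stress: σ'_f = σ'_0 + Δσ = 43.871 + 50.6 = 94.471 kPa.
Normally consolidated clay, so the full stress increment lies on the virgin compression line:
S_c = C_c·H/(1+e₀)·log₁₀(σ'_f/σ'_0) = 0.19×5.7/(1+0.68)×log₁₀(94.471/43.871)
    = 0.64464 × 0.33312 = 0.2147 m

S_c ≈ 0.215 m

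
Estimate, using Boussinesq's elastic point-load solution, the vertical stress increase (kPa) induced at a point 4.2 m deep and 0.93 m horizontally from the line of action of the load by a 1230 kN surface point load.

Boussinesq vertical stress below a point load on an elastic half-space:
Δσ_z = 3P/(2πz²) · [1 + (r/z)²]^(−5/2)
r/z = 0.93/4.2 = 0.22143; [1+(r/z)²]^(−5/2) = 0.88722.
Δσ_z = 3×1230/(2π×4.2²) × 0.88722 = 33.293 × 0.88722 = 29.54 kPa

Δσ_z ≈ 29.5 kPa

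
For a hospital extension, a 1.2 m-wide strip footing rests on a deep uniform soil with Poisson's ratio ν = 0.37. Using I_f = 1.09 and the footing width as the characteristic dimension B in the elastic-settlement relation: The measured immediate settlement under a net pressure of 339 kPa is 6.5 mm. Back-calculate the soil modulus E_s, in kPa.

E_s ≈ 58900 kPa

S_e = q·B·(1−ν²)/E_s · I_f  ⇒  E_s = q·B·(1−ν²)·I_f / S_e.
E_s = 339 × 1.2 × 0.8631 × 1.09 / 0.0065 = 58880 kPa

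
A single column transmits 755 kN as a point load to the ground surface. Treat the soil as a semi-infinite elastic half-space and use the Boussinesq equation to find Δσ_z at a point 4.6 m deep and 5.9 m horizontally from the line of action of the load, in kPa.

Boussinesq vertical stress below a point load on an elastic half-space:
Δσ_z = 3P/(2πz²) · [1 + (r/z)²]^(−5/2)
r/z = 5.9/4.6 = 1.2826; [1+(r/z)²]^(−5/2) = 0.087882.
Δσ_z = 3×755/(2π×4.6²) × 0.087882 = 17.036 × 0.087882 = 1.497 kPa

Δσ_z ≈ 1.5 kPa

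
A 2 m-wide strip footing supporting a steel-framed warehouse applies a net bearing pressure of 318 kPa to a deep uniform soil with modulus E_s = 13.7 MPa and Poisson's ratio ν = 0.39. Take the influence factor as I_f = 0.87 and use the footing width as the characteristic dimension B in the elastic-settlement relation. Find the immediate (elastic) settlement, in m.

S_e ≈ 0.0342 m

Immediate (elastic) settlement: S_e = q·B·(1−ν²)/E_s · I_f.
E_s = 13.7 MPa = 13700 kPa.
S_e = 318 × 2 × (1 − 0.39²) / 13700 × 0.87
    = 318 × 2 × 0.8479 / 13700 × 0.87
    = 0.03425 m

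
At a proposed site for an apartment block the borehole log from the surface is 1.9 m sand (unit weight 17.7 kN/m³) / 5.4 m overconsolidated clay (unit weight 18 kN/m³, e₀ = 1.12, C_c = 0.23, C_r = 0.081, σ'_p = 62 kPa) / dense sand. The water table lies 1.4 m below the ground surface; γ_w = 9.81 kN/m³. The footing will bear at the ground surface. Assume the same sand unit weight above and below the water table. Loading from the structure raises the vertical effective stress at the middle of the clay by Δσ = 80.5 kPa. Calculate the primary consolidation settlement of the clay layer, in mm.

S_c ≈ 209 mm

Mid-depth of clay below the ground surface: z = 1.9 + 5.4/2 = 4.6 m.
Total vertical stress at mid-clay: σ_v = 17.7×1.9 + 18×2.7 = 82.23 kPa.
Pore pressure: u = 9.81×(4.6 − 1.4) = 31.392 kPa.
Initial effective stress: σ'_0 = σ_v − u = 82.23 − 31.392 = 50.838 kPa.
Final effective stress: σ'_f = 50.838 + 80.5 = 131.34 kPa.
σ'_f = 131.34 > σ'_p = 62 kPa, so the stress path crosses the preconsolidation pressure — recompression up to σ'_p, then virgin compression beyond:
S_c = H/(1+e₀)·[C_r·log₁₀(σ'_p/σ'_0) + C_c·log₁₀(σ'_f/σ'_p)]
    = 5.4/2.12 × [0.081×log₁₀(62/50.838) + 0.23×log₁₀(131.34/62)]
    = 2.5472 × [0.0069825 + 0.074981] = 0.2088 m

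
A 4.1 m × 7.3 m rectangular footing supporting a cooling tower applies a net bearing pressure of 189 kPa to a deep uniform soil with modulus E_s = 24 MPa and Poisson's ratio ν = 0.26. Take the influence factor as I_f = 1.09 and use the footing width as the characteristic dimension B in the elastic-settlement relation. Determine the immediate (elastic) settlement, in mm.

Immediate (elastic) settlement: S_e = q·B·(1−ν²)/E_s · I_f.
E_s = 24 MPa = 24000 kPa.
S_e = 189 × 4.1 × (1 − 0.26²) / 24000 × 1.09
    = 189 × 4.1 × 0.9324 / 24000 × 1.09
    = 0.03281 m = 32.81 mm

S_e ≈ 32.8 mm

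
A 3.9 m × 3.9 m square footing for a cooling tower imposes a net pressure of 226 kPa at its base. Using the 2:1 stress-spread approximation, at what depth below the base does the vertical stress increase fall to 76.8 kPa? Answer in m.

z ≈ 2.79 m

2:1 spreading — at depth z the loaded area has grown by z in each plan dimension:
qB²/(B+z)² = Δσ_z ⇒ z = B(√(q/Δσ_z) − 1) = 3.9×(√(226/76.8) − 1) = 2.79 m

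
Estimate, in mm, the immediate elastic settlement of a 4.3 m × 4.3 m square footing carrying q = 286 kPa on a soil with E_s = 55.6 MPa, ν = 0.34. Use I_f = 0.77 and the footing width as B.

S_e ≈ 15.1 mm

Immediate (elastic) settlement: S_e = q·B·(1−ν²)/E_s · I_f.
E_s = 55.6 MPa = 55600 kPa.
S_e = 286 × 4.3 × (1 − 0.34²) / 55600 × 0.77
    = 286 × 4.3 × 0.8844 / 55600 × 0.77
    = 0.01506 m = 15.06 mm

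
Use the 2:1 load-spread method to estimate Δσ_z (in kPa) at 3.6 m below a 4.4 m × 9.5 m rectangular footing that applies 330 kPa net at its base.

By the 2:1 method the load spreads at 1 horizontal : 2 vertical, so at depth z the loaded area has grown by z in each plan dimension:
Δσ = qBL/((B+z)(L+z)) = 330×4.4×9.5/((4.4+3.6)(9.5+3.6)) = 131.62 kPa

Δσ_z ≈ 132 kPa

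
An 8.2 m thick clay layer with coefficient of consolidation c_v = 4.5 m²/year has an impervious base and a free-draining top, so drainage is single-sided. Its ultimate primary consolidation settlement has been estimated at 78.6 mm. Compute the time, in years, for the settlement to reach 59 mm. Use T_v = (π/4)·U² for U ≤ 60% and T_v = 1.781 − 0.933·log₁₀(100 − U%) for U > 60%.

t ≈ 7.14 years

Drainage path length: H_d = H = 8.2 m (single drainage).
U = S(t)/S_ult = 59/78.6 = 0.7506.
U > 60%: T_v = 1.781 − 0.933·log₁₀(100 − 75.064) = 0.47775.
t = T_v·H_d²/c_v = 0.47775×8.2²/4.5 = 7.139 years.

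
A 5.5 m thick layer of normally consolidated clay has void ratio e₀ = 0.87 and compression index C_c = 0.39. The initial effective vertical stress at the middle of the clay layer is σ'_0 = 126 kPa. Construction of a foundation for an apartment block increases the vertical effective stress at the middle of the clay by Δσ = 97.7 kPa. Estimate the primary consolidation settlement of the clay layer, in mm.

S_c ≈ 286 mm

Final effective stress: σ'_f = σ'_0 + Δσ = 126 + 97.7 = 223.7 kPa.
Normally consolidated clay, so the full stress increment lies on the virgin compression line:
S_c = C_c·H/(1+e₀)·log₁₀(σ'_f/σ'_0) = 0.39×5.5/(1+0.87)×log₁₀(223.7/126)
    = 1.1471 × 0.2493 = 0.286 m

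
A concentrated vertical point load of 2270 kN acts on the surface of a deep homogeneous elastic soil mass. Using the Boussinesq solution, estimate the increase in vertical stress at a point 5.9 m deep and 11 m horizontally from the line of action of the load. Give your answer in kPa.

Boussinesq vertical stress below a point load on an elastic half-space:
Δσ_z = 3P/(2πz²) · [1 + (r/z)²]^(−5/2)
r/z = 11/5.9 = 1.8644; [1+(r/z)²]^(−5/2) = 0.023592.
Δσ_z = 3×2270/(2π×5.9²) × 0.023592 = 31.136 × 0.023592 = 0.7346 kPa

Δσ_z ≈ 0.735 kPa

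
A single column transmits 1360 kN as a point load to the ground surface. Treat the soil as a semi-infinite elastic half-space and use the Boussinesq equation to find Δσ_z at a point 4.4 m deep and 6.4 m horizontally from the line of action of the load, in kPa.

Δσ_z ≈ 1.96 kPa

Boussinesq vertical stress below a point load on an elastic half-space:
Δσ_z = 3P/(2πz²) · [1 + (r/z)²]^(−5/2)
r/z = 6.4/4.4 = 1.4545; [1+(r/z)²]^(−5/2) = 0.058359.
Δσ_z = 3×1360/(2π×4.4²) × 0.058359 = 33.541 × 0.058359 = 1.957 kPa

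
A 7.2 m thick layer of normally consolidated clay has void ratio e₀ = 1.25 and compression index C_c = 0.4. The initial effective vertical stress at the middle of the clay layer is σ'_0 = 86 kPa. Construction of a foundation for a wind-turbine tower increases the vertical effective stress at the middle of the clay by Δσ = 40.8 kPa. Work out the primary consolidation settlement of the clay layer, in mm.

S_c ≈ 216 mm

Final effective stress: σ'_f = σ'_0 + Δσ = 86 + 40.8 = 126.8 kPa.
Normally consolidated clay, so the full stress increment lies on the virgin compression line:
S_c = C_c·H/(1+e₀)·log₁₀(σ'_f/σ'_0) = 0.4×7.2/(1+1.25)×log₁₀(126.8/86)
    = 1.28 × 0.16862 = 0.2158 m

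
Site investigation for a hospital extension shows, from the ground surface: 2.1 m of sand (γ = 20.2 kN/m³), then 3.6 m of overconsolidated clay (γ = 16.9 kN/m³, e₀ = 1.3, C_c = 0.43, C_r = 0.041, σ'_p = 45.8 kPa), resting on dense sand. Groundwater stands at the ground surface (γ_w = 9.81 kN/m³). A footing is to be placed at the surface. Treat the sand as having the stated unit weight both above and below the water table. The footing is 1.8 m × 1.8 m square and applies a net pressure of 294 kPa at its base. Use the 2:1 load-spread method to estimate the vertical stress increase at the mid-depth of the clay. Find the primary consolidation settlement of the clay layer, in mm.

S_c ≈ 105 mm

Mid-depth of clay below the ground surface: z = 2.1 + 3.6/2 = 3.9 m.
Total vertical stress at mid-clay: σ_v = 20.2×2.1 + 16.9×1.8 = 72.84 kPa.
Pore pressure: u = 9.81×(3.9 − 0) = 38.259 kPa.
Initial effective stress: σ'_0 = σ_v − u = 72.84 − 38.259 = 34.581 kPa.
Stress increase at mid-clay by the 2:1 spreading method:
Δσ = qBL/((B+z)(L+z)) = 294×1.8×1.8/((1.8+3.9)(1.8+3.9)) = 29.319 kPa
Final effective stress: σ'_f = 34.581 + 29.319 = 63.9 kPa.
σ'_f = 63.9 > σ'_p = 45.8 kPa, so the stress path crosses the preconsolidation pressure — recompression up to σ'_p, then virgin compression beyond:
S_c = H/(1+e₀)·[C_r·log₁₀(σ'_p/σ'_0) + C_c·log₁₀(σ'_f/σ'_p)]
    = 3.6/2.3 × [0.041×log₁₀(45.8/34.581) + 0.43×log₁₀(63.9/45.8)]
    = 1.5652 × [0.0050031 + 0.062193] = 0.1052 m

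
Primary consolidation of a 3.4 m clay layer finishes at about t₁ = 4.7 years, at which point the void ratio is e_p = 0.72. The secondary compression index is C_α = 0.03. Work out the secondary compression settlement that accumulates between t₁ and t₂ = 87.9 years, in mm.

S_s ≈ 75.4 mm

Secondary compression: S_s = C_α·H/(1+e_p)·log₁₀(t₂/t₁)
S_s = 0.03×3.4/(1+0.72)×log₁₀(87.9/4.7)
    = 0.0593 × 1.272 = 0.07543 m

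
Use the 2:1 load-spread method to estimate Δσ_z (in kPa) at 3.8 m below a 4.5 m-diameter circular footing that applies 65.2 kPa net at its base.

By the 2:1 method the load spreads at 1 horizontal : 2 vertical, so at depth z the loaded area has grown by z in each plan dimension:
Δσ ≈ qD²/(D+z)² = 65.2×4.5²/(4.5+3.8)² = 19.165 kPa

Δσ_z ≈ 19.2 kPa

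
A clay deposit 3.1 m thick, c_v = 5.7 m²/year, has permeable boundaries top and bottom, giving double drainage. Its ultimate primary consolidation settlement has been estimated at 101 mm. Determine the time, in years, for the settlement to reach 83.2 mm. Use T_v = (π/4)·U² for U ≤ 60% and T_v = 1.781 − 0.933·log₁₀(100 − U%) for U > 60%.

Drainage path length: H_d = H/2 = 1.55 m (double drainage).
U = S(t)/S_ult = 83.2/101 = 0.8238.
U > 60%: T_v = 1.781 − 0.933·log₁₀(100 − 82.376) = 0.61839.
t = T_v·H_d²/c_v = 0.61839×1.55²/5.7 = 0.2606 years.

t ≈ 0.261 years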